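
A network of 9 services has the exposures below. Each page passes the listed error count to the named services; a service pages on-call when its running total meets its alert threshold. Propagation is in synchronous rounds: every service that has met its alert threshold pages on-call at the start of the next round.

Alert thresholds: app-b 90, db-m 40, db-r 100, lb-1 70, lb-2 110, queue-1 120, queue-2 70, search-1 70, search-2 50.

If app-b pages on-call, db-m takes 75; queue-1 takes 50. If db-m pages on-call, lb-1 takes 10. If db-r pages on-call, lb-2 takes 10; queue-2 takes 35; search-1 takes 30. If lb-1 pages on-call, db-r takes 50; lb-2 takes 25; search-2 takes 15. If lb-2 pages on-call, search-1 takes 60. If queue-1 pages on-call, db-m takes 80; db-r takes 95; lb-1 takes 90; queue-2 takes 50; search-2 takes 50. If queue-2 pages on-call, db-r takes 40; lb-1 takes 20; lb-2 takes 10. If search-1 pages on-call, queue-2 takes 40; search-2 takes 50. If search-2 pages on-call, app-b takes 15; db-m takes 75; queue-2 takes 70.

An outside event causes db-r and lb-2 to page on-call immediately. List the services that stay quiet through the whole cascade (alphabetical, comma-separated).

app-b, lb-1, queue-1

Round 1 — db-r, lb-2 page on-call (initial).
  queue-2: +35 → 35 < 70
  search-1: +30+60 → 90 ≥ 70
Round 2 — search-1 pages on-call.
  queue-2: +40 → 75 ≥ 70
  search-2: +50 → 50 ≥ 50
Round 3 — queue-2, search-2 page on-call.
  app-b: +15 → 15 < 90
  db-m: +75 → 75 ≥ 40
  lb-1: +20 → 20 < 70
Round 4 — db-m pages on-call.
  lb-1: +10 → 30 < 70
No further pages.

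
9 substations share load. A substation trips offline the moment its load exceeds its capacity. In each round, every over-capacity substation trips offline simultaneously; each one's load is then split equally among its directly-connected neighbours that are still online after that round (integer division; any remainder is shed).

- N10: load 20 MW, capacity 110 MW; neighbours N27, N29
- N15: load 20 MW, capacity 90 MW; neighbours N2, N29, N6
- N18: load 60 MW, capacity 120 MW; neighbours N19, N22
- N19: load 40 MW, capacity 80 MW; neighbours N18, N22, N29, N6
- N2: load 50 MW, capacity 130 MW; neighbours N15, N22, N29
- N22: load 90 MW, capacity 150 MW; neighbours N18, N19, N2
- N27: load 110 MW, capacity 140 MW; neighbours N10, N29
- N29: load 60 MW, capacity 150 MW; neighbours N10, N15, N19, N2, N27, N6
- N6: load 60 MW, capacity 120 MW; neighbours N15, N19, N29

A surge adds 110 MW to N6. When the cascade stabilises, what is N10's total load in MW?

20

Round 1 — N6 at 170 > 120. N6 trips offline.
  N6 sheds 170 MW to N15, N19, N29: 56 each (2 lost).
    N15: 20+56 = 76 ≤ 90
    N19: 40+56 = 96 > 80
    N29: 60+56 = 116 ≤ 150
Round 2 — N19 trips offline.
  N19 sheds 96 MW to N18, N22, N29: 32 each.
    N18: 60+32 = 92 ≤ 120
    N22: 90+32 = 122 ≤ 150
    N29: 116+32 = 148 ≤ 150
No further trips.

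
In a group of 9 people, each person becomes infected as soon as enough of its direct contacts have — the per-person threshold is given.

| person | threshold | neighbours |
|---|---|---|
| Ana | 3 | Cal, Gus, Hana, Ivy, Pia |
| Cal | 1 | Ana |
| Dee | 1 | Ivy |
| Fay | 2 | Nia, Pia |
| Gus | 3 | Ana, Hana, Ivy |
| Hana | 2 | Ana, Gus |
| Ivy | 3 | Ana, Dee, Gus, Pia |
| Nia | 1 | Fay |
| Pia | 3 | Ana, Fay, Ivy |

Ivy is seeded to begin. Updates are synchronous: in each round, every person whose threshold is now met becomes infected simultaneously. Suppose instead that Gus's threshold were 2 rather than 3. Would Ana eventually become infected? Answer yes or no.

no

With Gus's threshold at 2:
Round 1 — Ivy becomes infected (initial).
Round 2 — checking thresholds:
  Ana: 1 of 5 neighbours < 3, below threshold.
  Dee: 1 of 1 neighbours ≥ 1, becomes infected.
  Gus: 1 of 3 neighbours < 2, below threshold.
  Pia: 1 of 3 neighbours < 3, below threshold.
Round 3 — no new infections; cascade stops.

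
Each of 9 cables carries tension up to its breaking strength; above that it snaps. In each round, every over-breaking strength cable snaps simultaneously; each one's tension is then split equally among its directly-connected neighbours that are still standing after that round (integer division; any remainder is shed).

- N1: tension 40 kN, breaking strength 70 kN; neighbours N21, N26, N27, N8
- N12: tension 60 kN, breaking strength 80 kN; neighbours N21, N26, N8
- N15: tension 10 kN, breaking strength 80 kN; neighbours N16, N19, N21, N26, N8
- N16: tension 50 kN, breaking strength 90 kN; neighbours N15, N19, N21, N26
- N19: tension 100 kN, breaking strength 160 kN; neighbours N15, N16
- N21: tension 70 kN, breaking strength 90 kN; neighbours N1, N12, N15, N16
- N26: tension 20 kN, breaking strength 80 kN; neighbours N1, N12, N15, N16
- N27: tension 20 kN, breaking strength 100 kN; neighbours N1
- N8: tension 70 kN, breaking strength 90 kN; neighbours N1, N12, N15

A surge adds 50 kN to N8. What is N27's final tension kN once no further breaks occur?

46

Round 1 — N8 at 120 > 90. N8 snaps.
  N8 sheds 120 kN to N1, N12, N15: 40 each.
    N1: 40+40 = 80 > 70
    N12: 60+40 = 100 > 80
    N15: 10+40 = 50 ≤ 80
Round 2 — N1, N12 snap.
  N1 sheds 80 kN to N21, N26, N27: 26 each (2 lost).
    N21: 70+26 = 96 > 90
    N26: 20+26 = 46 ≤ 80
    N27: 20+26 = 46 ≤ 100
  N12 sheds 100 kN to N21, N26: 50 each.
    N21: 96+50 = 146 > 90
    N26: 46+50 = 96 > 80
Round 3 — N21, N26 snap.
  N21 sheds 146 kN to N15, N16: 73 each.
    N15: 50+73 = 123 > 80
    N16: 50+73 = 123 > 90
  N26 sheds 96 kN to N15, N16: 48 each.
    N15: 123+48 = 171 > 80
    N16: 123+48 = 171 > 90
Round 4 — N15, N16 snap.
  N15 sheds 171 kN to N19: 171 each.
    N19: 100+171 = 271 > 160
  N16 sheds 171 kN to N19: 171 each.
    N19: 271+171 = 442 > 160
Round 5 — N19 snaps.
  N19 sheds 442 kN: no online neighbours, lost.
No further breaks.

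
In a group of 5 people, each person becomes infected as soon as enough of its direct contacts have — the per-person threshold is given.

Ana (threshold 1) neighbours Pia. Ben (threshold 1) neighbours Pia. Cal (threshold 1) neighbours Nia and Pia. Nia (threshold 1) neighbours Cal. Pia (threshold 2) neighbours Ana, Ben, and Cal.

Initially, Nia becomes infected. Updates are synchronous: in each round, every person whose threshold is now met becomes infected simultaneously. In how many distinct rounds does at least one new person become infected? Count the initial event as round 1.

2

Round 1 — Nia becomes infected (initial).
Round 2 — checking thresholds:
  Cal: 1 of 2 neighbours ≥ 1, becomes infected.
Round 3 — no new infections; cascade stops.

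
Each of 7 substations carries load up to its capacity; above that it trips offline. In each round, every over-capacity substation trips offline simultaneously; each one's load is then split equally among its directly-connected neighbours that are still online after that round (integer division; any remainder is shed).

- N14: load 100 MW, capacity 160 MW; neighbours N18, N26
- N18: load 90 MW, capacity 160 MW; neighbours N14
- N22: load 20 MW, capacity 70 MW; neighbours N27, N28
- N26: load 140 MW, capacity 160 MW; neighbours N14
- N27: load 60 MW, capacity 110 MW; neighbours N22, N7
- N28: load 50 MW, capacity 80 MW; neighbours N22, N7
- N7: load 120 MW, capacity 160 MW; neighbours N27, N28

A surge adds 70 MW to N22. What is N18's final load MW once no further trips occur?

90

Round 1 — N22 at 90 > 70. N22 trips offline.
  N22 sheds 90 MW to N27, N28: 45 each.
    N27: 60+45 = 105 ≤ 110
    N28: 50+45 = 95 > 80
Round 2 — N28 trips offline.
  N28 sheds 95 MW to N7: 95 each.
    N7: 120+95 = 215 > 160
Round 3 — N7 trips offline.
  N7 sheds 215 MW to N27: 215 each.
    N27: 105+215 = 320 > 110
Round 4 — N27 trips offline.
  N27 sheds 320 MW: no online neighbours, lost.
No further trips.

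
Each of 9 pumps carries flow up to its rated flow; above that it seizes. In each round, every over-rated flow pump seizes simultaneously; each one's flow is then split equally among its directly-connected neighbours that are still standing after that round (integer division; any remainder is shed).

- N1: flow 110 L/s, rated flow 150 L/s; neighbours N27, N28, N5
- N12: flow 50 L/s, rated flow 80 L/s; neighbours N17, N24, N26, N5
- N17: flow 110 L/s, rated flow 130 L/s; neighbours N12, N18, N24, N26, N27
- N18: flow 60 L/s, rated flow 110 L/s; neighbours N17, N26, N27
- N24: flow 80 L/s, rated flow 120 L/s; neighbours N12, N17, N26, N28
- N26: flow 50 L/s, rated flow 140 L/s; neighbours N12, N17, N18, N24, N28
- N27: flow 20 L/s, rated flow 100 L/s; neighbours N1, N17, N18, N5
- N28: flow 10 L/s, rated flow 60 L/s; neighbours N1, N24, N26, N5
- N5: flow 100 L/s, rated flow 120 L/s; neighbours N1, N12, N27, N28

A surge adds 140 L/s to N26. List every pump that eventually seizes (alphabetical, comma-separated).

Round 1 — N26 at 190 > 140. N26 seizes.
  N26 sheds 190 L/s to N12, N17, N18, N24, N28: 38 each.
    N12: 50+38 = 88 > 80
    N17: 110+38 = 148 > 130
    N18: 60+38 = 98 ≤ 110
    N24: 80+38 = 118 ≤ 120
    N28: 10+38 = 48 ≤ 60
Round 2 — N12, N17 seize.
  N12 sheds 88 L/s to N24, N5: 44 each.
    N24: 118+44 = 162 > 120
    N5: 100+44 = 144 > 120
  N17 sheds 148 L/s to N18, N24, N27: 49 each (1 lost).
    N18: 98+49 = 147 > 110
    N24: 162+49 = 211 > 120
    N27: 20+49 = 69 ≤ 100
Round 3 — N18, N24, N5 seize.
  N18 sheds 147 L/s to N27: 147 each.
    N27: 69+147 = 216 > 100
  N24 sheds 211 L/s to N28: 211 each.
    N28: 48+211 = 259 > 60
  N5 sheds 144 L/s to N1, N27, N28: 48 each.
    N1: 110+48 = 158 > 150
    N27: 216+48 = 264 > 100
    N28: 259+48 = 307 > 60
Round 4 — N1, N27, N28 seize.
  N1 sheds 158 L/s: no online neighbours, lost.
  N27 sheds 264 L/s: no online neighbours, lost.
  N28 sheds 307 L/s: no online neighbours, lost.
No further seizures.

N1, N12, N17, N18, N24, N26, N27, N28, N5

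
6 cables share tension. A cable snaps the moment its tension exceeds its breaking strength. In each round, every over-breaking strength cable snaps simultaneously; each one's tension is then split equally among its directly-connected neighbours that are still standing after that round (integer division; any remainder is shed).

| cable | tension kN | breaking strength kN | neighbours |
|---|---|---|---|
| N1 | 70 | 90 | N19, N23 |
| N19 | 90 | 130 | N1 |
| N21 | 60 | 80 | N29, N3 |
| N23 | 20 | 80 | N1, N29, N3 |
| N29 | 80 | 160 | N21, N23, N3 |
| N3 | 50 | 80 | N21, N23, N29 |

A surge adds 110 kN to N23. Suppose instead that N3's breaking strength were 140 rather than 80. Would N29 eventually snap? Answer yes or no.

no

With N3's breaking strength at 140:
Round 1 — N23 at 130 > 80. N23 snaps.
  N23 sheds 130 kN to N1, N29, N3: 43 each (1 lost).
    N1: 70+43 = 113 > 90
    N29: 80+43 = 123 ≤ 160
    N3: 50+43 = 93 ≤ 140
Round 2 — N1 snaps.
  N1 sheds 113 kN to N19: 113 each.
    N19: 90+113 = 203 > 130
Round 3 — N19 snaps.
  N19 sheds 203 kN: no online neighbours, lost.
No further breaks.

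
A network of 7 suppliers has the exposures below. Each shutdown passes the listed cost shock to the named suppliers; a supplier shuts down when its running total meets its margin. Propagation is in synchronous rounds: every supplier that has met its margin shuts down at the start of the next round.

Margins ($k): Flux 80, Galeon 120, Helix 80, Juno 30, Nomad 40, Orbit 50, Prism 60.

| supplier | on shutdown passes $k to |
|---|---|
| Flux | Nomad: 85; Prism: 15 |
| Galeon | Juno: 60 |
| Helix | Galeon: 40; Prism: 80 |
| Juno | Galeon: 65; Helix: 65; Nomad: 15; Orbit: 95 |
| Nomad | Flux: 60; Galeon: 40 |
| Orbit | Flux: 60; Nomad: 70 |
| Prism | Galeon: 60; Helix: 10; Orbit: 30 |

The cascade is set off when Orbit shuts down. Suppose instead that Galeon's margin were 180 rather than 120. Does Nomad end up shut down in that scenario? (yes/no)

yes

With Galeon's margin at 180:
Round 1 — Orbit shuts down (initial).
  Flux: +60 → 60 < 80
  Nomad: +70 → 70 ≥ 40
Round 2 — Nomad shuts down.
  Flux: +60 → 120 ≥ 80
  Galeon: +40 → 40 < 180
Round 3 — Flux shuts down.
  Prism: +15 → 15 < 60
No further shutdowns.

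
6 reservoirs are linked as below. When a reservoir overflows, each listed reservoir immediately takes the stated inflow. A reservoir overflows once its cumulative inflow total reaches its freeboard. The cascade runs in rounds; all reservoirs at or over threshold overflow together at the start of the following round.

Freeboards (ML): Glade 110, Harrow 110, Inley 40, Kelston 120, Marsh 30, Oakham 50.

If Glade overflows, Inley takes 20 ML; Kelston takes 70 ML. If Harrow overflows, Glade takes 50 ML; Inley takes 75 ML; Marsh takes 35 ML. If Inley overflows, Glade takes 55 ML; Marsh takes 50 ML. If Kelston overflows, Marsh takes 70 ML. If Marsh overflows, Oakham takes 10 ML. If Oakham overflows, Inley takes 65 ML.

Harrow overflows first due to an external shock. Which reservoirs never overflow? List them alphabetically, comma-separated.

Glade, Kelston, Oakham

Round 1 — Harrow overflows (initial).
  Glade: +50 → 50 < 110
  Inley: +75 → 75 ≥ 40
  Marsh: +35 → 35 ≥ 30
Round 2 — Inley, Marsh overflow.
  Glade: +55 → 105 < 110
  Oakham: +10 → 10 < 50
No further overflows.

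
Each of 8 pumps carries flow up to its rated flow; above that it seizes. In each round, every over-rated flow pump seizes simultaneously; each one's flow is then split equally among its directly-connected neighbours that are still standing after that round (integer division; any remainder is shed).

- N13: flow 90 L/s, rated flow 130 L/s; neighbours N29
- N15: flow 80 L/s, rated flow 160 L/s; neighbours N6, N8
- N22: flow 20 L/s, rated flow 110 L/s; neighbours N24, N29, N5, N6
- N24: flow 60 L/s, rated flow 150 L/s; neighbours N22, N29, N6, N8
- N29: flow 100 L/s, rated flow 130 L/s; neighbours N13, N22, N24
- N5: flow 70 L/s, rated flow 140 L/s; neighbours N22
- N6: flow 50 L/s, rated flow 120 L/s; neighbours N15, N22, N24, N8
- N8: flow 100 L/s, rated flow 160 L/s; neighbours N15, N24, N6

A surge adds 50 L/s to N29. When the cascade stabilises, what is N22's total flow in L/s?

Round 1 — N29 at 150 > 130. N29 seizes.
  N29 sheds 150 L/s to N13, N22, N24: 50 each.
    N13: 90+50 = 140 > 130
    N22: 20+50 = 70 ≤ 110
    N24: 60+50 = 110 ≤ 150
Round 2 — N13 seizes.
  N13 sheds 140 L/s: no online neighbours, lost.
No further seizures.

70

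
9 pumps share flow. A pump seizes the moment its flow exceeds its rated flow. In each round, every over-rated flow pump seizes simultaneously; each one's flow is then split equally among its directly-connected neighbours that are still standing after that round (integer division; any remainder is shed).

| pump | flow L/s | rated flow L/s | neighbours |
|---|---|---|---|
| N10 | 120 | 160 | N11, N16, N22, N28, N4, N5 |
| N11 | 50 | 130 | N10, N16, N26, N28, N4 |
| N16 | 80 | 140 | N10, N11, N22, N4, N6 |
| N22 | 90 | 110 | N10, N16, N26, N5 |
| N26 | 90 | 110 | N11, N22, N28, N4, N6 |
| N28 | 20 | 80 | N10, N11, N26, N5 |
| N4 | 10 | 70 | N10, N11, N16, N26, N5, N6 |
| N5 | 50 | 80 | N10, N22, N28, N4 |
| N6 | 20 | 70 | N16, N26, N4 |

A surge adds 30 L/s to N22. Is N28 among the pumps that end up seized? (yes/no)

Round 1 — N22 at 120 > 110. N22 seizes.
  N22 sheds 120 L/s to N10, N16, N26, N5: 30 each.
    N10: 120+30 = 150 ≤ 160
    N16: 80+30 = 110 ≤ 140
    N26: 90+30 = 120 > 110
    N5: 50+30 = 80 ≤ 80
Round 2 — N26 seizes.
  N26 sheds 120 L/s to N11, N28, N4, N6: 30 each.
    N11: 50+30 = 80 ≤ 130
    N28: 20+30 = 50 ≤ 80
    N4: 10+30 = 40 ≤ 70
    N6: 20+30 = 50 ≤ 70
No further seizures.

no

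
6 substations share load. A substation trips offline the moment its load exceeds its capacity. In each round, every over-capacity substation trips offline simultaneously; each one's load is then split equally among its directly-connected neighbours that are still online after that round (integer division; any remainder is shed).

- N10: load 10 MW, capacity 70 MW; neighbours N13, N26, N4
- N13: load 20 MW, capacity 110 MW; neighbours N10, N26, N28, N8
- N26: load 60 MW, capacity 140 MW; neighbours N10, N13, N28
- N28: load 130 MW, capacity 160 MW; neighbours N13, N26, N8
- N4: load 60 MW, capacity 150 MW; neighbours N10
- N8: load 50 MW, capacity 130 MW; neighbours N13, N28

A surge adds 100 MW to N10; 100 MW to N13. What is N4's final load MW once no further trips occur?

Round 1 — N10 at 110 > 70; N13 at 120 > 110. N10, N13 trip offline.
  N10 sheds 110 MW to N26, N4: 55 each.
    N26: 60+55 = 115 ≤ 140
    N4: 60+55 = 115 ≤ 150
  N13 sheds 120 MW to N26, N28, N8: 40 each.
    N26: 115+40 = 155 > 140
    N28: 130+40 = 170 > 160
    N8: 50+40 = 90 ≤ 130
Round 2 — N26, N28 trip offline.
  N26 sheds 155 MW: no online neighbours, lost.
  N28 sheds 170 MW to N8: 170 each.
    N8: 90+170 = 260 > 130
Round 3 — N8 trips offline.
  N8 sheds 260 MW: no online neighbours, lost.
No further trips.

115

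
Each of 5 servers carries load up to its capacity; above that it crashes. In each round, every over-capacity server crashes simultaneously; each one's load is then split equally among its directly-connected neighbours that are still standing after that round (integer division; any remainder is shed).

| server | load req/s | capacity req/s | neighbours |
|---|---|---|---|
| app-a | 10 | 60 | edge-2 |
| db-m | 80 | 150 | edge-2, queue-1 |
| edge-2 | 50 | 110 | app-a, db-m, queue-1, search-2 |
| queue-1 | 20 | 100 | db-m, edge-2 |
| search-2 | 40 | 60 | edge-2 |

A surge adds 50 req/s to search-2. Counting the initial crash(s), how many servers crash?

Round 1 — search-2 at 90 > 60. search-2 crashes.
  search-2 sheds 90 req/s to edge-2: 90 each.
    edge-2: 50+90 = 140 > 110
Round 2 — edge-2 crashes.
  edge-2 sheds 140 req/s to app-a, db-m, queue-1: 46 each (2 lost).
    app-a: 10+46 = 56 ≤ 60
    db-m: 80+46 = 126 ≤ 150
    queue-1: 20+46 = 66 ≤ 100
No further crashes.

2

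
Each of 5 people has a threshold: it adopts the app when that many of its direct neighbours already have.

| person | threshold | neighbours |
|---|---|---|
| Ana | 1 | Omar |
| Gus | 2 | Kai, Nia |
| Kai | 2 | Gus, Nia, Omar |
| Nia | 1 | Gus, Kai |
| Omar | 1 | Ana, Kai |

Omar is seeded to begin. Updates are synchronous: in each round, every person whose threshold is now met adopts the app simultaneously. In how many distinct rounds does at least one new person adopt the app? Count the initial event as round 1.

Round 1 — Omar adopts the app (initial).
Round 2 — checking thresholds:
  Ana: 1 of 1 neighbours ≥ 1, adopts the app.
  Kai: 1 of 3 neighbours < 2, not yet.
Round 3 — no new adoptions; cascade stops.

2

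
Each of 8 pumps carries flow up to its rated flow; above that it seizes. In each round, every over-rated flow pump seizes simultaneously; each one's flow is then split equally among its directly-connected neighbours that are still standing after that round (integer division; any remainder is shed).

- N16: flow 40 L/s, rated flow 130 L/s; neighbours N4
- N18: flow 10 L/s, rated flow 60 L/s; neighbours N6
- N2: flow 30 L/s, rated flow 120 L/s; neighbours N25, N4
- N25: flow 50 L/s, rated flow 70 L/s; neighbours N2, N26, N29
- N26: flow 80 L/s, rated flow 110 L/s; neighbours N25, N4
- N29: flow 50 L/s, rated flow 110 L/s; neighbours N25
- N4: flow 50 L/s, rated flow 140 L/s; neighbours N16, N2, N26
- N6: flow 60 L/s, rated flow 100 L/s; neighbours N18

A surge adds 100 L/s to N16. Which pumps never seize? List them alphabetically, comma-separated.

Round 1 — N16 at 140 > 130. N16 seizes.
  N16 sheds 140 L/s to N4: 140 each.
    N4: 50+140 = 190 > 140
Round 2 — N4 seizes.
  N4 sheds 190 L/s to N2, N26: 95 each.
    N2: 30+95 = 125 > 120
    N26: 80+95 = 175 > 110
Round 3 — N2, N26 seize.
  N2 sheds 125 L/s to N25: 125 each.
    N25: 50+125 = 175 > 70
  N26 sheds 175 L/s to N25: 175 each.
    N25: 175+175 = 350 > 70
Round 4 — N25 seizes.
  N25 sheds 350 L/s to N29: 350 each.
    N29: 50+350 = 400 > 110
Round 5 — N29 seizes.
  N29 sheds 400 L/s: no online neighbours, lost.
No further seizures.

N18, N6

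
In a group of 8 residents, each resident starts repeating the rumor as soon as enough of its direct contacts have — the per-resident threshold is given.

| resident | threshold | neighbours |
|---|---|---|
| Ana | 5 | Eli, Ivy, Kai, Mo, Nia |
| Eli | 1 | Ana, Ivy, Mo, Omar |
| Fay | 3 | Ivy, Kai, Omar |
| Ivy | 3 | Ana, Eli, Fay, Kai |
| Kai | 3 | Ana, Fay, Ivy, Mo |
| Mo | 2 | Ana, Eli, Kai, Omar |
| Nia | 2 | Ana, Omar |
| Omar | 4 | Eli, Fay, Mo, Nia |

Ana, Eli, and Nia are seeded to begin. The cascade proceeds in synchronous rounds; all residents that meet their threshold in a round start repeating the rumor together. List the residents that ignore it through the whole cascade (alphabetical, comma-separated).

Round 1 — Ana, Eli, Nia start repeating the rumor (initial).
Round 2 — checking thresholds:
  Ivy: 2 of 4 neighbours < 3, below threshold.
  Kai: 1 of 4 neighbours < 3, below threshold.
  Mo: 2 of 4 neighbours ≥ 2, starts repeating the rumor.
  Omar: 2 of 4 neighbours < 4, below threshold.
Round 3 — no new spreads; cascade stops.

Fay, Ivy, Kai, Omar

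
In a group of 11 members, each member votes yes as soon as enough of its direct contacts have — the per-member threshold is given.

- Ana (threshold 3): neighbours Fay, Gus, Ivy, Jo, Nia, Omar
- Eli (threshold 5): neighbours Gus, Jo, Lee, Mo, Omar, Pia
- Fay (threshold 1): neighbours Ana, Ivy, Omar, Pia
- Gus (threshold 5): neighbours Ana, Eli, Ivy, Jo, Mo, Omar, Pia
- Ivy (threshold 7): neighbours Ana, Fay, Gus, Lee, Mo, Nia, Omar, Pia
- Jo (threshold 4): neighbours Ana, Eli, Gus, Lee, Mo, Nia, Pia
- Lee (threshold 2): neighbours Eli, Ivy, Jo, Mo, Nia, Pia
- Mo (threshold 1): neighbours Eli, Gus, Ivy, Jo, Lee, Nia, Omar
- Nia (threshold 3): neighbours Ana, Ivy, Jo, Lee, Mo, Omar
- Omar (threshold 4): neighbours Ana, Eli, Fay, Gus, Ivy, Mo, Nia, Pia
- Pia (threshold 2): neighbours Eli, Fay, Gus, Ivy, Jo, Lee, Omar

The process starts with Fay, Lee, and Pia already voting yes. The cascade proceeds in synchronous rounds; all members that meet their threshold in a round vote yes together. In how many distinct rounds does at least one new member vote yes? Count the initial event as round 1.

Round 1 — Fay, Lee, Pia vote yes (initial).
Round 2 — checking thresholds:
  Ana: 1 of 6 neighbours < 3, below threshold.
  Eli: 2 of 6 neighbours < 5, below threshold.
  Gus: 1 of 7 neighbours < 5, below threshold.
  Ivy: 3 of 8 neighbours < 7, below threshold.
  Jo: 2 of 7 neighbours < 4, below threshold.
  Mo: 1 of 7 neighbours ≥ 1, votes yes.
  Nia: 1 of 6 neighbours < 3, below threshold.
  Omar: 2 of 8 neighbours < 4, below threshold.
Round 3 — no new yes votes; cascade stops.

2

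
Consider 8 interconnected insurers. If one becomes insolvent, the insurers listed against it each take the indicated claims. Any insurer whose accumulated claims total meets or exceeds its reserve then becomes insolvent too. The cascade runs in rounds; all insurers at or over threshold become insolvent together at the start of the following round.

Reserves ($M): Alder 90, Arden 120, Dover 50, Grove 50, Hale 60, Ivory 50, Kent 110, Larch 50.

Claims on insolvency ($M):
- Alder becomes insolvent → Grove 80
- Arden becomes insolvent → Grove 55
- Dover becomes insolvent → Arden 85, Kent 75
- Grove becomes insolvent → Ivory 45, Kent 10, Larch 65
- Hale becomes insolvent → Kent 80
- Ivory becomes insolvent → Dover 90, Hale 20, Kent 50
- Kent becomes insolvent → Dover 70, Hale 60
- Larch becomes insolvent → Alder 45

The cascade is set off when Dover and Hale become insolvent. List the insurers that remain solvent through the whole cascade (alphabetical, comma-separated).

Round 1 — Dover, Hale become insolvent (initial).
  Arden: +85 → 85 < 120
  Kent: +75+80 → 155 ≥ 110
Round 2 — Kent becomes insolvent.
No further insolvencies.

Alder, Arden, Grove, Ivory, Larch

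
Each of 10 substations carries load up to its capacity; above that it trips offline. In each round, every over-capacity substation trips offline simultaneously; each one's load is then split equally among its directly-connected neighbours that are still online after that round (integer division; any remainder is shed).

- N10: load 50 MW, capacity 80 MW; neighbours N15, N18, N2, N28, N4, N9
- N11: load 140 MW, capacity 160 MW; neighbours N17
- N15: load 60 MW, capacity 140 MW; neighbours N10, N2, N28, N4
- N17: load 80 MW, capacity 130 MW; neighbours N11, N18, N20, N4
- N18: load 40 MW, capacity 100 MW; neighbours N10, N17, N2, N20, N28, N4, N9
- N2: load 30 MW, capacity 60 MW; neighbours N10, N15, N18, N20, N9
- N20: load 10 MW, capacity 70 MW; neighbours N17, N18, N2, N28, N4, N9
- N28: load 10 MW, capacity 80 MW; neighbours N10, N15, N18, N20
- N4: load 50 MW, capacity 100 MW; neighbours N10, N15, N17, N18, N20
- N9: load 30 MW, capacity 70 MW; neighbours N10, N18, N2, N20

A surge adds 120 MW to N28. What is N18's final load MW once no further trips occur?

Round 1 — N28 at 130 > 80. N28 trips offline.
  N28 sheds 130 MW to N10, N15, N18, N20: 32 each (2 lost).
    N10: 50+32 = 82 > 80
    N15: 60+32 = 92 ≤ 140
    N18: 40+32 = 72 ≤ 100
    N20: 10+32 = 42 ≤ 70
Round 2 — N10 trips offline.
  N10 sheds 82 MW to N15, N18, N2, N4, N9: 16 each (2 lost).
    N15: 92+16 = 108 ≤ 140
    N18: 72+16 = 88 ≤ 100
    N2: 30+16 = 46 ≤ 60
    N4: 50+16 = 66 ≤ 100
    N9: 30+16 = 46 ≤ 70
No further trips.

88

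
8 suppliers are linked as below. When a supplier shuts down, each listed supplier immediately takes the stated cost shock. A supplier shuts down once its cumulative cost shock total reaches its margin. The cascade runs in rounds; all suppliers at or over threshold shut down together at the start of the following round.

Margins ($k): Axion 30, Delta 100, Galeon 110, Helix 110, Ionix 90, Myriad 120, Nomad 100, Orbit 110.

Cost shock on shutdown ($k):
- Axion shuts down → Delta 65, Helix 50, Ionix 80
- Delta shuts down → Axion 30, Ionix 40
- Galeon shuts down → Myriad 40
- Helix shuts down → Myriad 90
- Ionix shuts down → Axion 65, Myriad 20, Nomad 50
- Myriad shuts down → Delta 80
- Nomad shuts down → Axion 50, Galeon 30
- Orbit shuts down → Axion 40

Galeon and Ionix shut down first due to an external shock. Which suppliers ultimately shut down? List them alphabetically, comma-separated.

Round 1 — Galeon, Ionix shut down (initial).
  Axion: +65 → 65 ≥ 30
  Myriad: +40+20 → 60 < 120
  Nomad: +50 → 50 < 100
Round 2 — Axion shuts down.
  Delta: +65 → 65 < 100
  Helix: +50 → 50 < 110
No further shutdowns.

Axion, Galeon, Ionix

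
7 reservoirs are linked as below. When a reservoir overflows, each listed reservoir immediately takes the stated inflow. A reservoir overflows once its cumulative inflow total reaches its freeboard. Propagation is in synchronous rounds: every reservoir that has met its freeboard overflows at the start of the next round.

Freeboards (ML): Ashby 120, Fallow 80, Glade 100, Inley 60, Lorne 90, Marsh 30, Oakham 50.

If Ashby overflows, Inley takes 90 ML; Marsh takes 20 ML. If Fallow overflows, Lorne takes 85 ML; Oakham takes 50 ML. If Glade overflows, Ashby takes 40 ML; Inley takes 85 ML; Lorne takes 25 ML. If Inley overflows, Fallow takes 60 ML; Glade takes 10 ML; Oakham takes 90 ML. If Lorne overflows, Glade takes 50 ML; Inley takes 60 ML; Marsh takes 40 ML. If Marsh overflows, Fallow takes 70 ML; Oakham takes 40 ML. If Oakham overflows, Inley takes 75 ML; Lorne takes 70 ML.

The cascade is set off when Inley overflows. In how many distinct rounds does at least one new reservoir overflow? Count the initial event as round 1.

Round 1 — Inley overflows (initial).
  Fallow: +60 → 60 < 80
  Glade: +10 → 10 < 100
  Oakham: +90 → 90 ≥ 50
Round 2 — Oakham overflows.
  Lorne: +70 → 70 < 90
No further overflows.

2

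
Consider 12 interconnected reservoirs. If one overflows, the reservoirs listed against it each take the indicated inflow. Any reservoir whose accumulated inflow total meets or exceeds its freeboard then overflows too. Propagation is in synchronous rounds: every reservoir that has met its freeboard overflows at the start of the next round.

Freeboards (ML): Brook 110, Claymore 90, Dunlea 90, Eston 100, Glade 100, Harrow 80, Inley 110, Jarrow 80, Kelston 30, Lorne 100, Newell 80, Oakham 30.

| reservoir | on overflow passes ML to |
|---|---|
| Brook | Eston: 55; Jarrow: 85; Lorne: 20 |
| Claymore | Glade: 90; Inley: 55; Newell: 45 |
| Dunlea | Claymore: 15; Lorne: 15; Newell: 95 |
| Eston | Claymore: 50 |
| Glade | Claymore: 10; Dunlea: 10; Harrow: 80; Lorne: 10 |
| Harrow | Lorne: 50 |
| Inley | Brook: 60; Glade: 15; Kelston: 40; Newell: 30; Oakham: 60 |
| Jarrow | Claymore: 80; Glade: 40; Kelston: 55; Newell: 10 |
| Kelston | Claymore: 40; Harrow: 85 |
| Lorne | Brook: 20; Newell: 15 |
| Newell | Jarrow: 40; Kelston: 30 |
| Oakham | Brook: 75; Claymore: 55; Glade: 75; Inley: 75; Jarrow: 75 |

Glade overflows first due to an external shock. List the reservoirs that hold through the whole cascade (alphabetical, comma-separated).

Round 1 — Glade overflows (initial).
  Claymore: +10 → 10 < 90
  Dunlea: +10 → 10 < 90
  Harrow: +80 → 80 ≥ 80
  Lorne: +10 → 10 < 100
Round 2 — Harrow overflows.
  Lorne: +50 → 60 < 100
No further overflows.

Brook, Claymore, Dunlea, Eston, Inley, Jarrow, Kelston, Lorne, Newell, Oakham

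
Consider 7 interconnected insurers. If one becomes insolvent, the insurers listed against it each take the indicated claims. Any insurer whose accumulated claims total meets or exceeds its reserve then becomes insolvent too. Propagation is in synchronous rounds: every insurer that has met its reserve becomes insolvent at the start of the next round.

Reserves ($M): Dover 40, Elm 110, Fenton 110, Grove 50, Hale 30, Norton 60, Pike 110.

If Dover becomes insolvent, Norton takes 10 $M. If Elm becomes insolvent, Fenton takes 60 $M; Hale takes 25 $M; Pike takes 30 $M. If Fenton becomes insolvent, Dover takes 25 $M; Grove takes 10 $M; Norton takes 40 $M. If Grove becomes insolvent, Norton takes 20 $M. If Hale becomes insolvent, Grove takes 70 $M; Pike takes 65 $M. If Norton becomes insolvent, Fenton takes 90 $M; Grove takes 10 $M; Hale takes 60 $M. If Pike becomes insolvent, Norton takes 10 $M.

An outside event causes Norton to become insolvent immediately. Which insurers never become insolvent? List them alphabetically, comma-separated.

Round 1 — Norton becomes insolvent (initial).
  Fenton: +90 → 90 < 110
  Grove: +10 → 10 < 50
  Hale: +60 → 60 ≥ 30
Round 2 — Hale becomes insolvent.
  Grove: +70 → 80 ≥ 50
  Pike: +65 → 65 < 110
Round 3 — Grove becomes insolvent.
No further insolvencies.

Dover, Elm, Fenton, Pike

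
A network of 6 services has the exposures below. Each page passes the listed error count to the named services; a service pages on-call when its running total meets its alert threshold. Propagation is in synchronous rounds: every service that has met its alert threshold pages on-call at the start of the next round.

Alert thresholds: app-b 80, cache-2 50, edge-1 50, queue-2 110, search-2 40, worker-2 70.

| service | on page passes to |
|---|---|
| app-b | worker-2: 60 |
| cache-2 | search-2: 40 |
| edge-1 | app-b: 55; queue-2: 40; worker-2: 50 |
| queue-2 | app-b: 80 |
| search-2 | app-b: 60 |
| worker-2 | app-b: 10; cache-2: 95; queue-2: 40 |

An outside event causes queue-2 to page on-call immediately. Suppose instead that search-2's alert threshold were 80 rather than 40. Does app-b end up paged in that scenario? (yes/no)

With search-2's alert threshold at 80:
Round 1 — queue-2 pages on-call (initial).
  app-b: +80 → 80 ≥ 80
Round 2 — app-b pages on-call.
  worker-2: +60 → 60 < 70
No further pages.

yes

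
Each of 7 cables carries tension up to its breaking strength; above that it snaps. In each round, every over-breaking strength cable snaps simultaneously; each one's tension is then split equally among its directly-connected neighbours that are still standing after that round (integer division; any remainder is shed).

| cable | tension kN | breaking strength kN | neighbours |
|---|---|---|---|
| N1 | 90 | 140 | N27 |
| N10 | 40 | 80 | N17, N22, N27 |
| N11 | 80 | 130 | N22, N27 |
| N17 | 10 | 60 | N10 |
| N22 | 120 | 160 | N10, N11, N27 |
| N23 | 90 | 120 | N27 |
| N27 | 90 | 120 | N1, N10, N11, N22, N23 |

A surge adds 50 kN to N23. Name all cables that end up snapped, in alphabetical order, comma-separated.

N1, N10, N11, N17, N22, N23, N27

Round 1 — N23 at 140 > 120. N23 snaps.
  N23 sheds 140 kN to N27: 140 each.
    N27: 90+140 = 230 > 120
Round 2 — N27 snaps.
  N27 sheds 230 kN to N1, N10, N11, N22: 57 each (2 lost).
    N1: 90+57 = 147 > 140
    N10: 40+57 = 97 > 80
    N11: 80+57 = 137 > 130
    N22: 120+57 = 177 > 160
Round 3 — N1, N10, N11, N22 snap.
  N1 sheds 147 kN: no online neighbours, lost.
  N10 sheds 97 kN to N17: 97 each.
    N17: 10+97 = 107 > 60
  N11 sheds 137 kN: no online neighbours, lost.
  N22 sheds 177 kN: no online neighbours, lost.
Round 4 — N17 snaps.
  N17 sheds 107 kN: no online neighbours, lost.
No further breaks.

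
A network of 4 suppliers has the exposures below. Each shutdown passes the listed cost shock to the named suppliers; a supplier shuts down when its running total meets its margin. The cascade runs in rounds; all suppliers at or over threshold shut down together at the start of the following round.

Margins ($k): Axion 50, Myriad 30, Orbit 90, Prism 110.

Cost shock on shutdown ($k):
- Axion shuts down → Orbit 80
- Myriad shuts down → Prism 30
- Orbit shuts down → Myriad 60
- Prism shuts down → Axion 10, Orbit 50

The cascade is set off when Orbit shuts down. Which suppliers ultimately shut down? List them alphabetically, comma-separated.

Round 1 — Orbit shuts down (initial).
  Myriad: +60 → 60 ≥ 30
Round 2 — Myriad shuts down.
  Prism: +30 → 30 < 110
No further shutdowns.

Myriad, Orbit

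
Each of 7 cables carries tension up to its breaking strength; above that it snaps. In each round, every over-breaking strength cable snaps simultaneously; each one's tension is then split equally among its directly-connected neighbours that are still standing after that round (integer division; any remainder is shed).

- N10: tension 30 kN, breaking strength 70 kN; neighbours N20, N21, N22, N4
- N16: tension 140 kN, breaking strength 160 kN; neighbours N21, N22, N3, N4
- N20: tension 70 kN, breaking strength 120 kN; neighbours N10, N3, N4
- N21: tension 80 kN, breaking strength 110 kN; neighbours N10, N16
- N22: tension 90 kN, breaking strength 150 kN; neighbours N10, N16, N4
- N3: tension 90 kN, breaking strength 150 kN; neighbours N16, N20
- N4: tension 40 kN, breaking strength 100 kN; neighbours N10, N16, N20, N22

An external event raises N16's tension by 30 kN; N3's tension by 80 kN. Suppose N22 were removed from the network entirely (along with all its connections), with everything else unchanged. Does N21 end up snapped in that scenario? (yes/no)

yes

With N22 removed:
Round 1 — N16 at 170 > 160; N3 at 170 > 150. N16, N3 snap.
  N16 sheds 170 kN to N21, N4: 85 each.
    N21: 80+85 = 165 > 110
    N4: 40+85 = 125 > 100
  N3 sheds 170 kN to N20: 170 each.
    N20: 70+170 = 240 > 120
Round 2 — N20, N21, N4 snap.
  N20 sheds 240 kN to N10: 240 each.
    N10: 30+240 = 270 > 70
  N21 sheds 165 kN to N10: 165 each.
    N10: 270+165 = 435 > 70
  N4 sheds 125 kN to N10: 125 each.
    N10: 435+125 = 560 > 70
Round 3 — N10 snaps.
  N10 sheds 560 kN: no online neighbours, lost.
No further breaks.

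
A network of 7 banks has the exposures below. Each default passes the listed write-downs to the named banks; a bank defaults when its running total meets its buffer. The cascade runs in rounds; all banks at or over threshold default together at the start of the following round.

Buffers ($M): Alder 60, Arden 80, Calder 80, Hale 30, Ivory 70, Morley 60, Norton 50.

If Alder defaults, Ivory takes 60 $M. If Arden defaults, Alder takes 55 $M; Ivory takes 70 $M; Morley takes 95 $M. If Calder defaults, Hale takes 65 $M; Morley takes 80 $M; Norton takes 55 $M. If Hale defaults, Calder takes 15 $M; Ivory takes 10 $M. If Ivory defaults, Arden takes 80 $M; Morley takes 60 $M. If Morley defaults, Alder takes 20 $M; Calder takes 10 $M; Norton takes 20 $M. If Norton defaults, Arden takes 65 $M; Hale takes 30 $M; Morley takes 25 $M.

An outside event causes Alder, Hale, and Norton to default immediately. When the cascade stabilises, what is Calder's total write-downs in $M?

25

Round 1 — Alder, Hale, Norton default (initial).
  Arden: +65 → 65 < 80
  Calder: +15 → 15 < 80
  Ivory: +60+10 → 70 ≥ 70
  Morley: +25 → 25 < 60
Round 2 — Ivory defaults.
  Arden: +80 → 145 ≥ 80
  Morley: +60 → 85 ≥ 60
Round 3 — Arden, Morley default.
  Calder: +10 → 25 < 80
No further defaults.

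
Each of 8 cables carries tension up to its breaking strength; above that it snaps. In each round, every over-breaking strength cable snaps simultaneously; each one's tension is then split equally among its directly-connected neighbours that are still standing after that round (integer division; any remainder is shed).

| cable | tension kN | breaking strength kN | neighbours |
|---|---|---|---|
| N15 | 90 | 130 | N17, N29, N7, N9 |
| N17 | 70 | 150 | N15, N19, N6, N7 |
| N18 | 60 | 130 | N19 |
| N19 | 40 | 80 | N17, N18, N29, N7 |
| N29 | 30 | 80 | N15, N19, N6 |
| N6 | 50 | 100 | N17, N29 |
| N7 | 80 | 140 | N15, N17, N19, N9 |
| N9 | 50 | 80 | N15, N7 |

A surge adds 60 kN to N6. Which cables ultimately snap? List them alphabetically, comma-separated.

N15, N17, N19, N29, N6, N7, N9

Round 1 — N6 at 110 > 100. N6 snaps.
  N6 sheds 110 kN to N17, N29: 55 each.
    N17: 70+55 = 125 ≤ 150
    N29: 30+55 = 85 > 80
Round 2 — N29 snaps.
  N29 sheds 85 kN to N15, N19: 42 each (1 lost).
    N15: 90+42 = 132 > 130
    N19: 40+42 = 82 > 80
Round 3 — N15, N19 snap.
  N15 sheds 132 kN to N17, N7, N9: 44 each.
    N17: 125+44 = 169 > 150
    N7: 80+44 = 124 ≤ 140
    N9: 50+44 = 94 > 80
  N19 sheds 82 kN to N17, N18, N7: 27 each (1 lost).
    N17: 169+27 = 196 > 150
    N18: 60+27 = 87 ≤ 130
    N7: 124+27 = 151 > 140
Round 4 — N17, N7, N9 snap.
  N17 sheds 196 kN: no online neighbours, lost.
  N7 sheds 151 kN: no online neighbours, lost.
  N9 sheds 94 kN: no online neighbours, lost.
No further breaks.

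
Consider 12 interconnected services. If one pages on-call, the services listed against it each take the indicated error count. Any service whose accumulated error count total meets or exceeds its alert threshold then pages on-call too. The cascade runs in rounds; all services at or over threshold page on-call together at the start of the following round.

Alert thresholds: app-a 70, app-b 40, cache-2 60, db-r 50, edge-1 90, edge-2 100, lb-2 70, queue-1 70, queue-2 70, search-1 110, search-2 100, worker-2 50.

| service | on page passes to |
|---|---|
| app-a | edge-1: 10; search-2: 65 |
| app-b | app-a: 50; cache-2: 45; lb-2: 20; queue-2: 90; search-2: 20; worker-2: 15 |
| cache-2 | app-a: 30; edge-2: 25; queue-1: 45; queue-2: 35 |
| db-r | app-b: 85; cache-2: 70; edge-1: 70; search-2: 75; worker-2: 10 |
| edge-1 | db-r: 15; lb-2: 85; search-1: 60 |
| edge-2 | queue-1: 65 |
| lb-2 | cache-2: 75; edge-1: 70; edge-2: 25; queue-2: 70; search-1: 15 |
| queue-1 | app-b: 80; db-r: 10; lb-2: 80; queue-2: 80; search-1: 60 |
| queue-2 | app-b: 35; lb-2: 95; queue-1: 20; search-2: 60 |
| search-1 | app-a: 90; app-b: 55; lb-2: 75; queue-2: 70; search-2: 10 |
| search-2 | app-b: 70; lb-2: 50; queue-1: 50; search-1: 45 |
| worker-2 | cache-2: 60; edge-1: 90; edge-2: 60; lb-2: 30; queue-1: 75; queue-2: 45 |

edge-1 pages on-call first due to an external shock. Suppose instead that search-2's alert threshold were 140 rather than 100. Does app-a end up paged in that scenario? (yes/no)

With search-2's alert threshold at 140:
Round 1 — edge-1 pages on-call (initial).
  db-r: +15 → 15 < 50
  lb-2: +85 → 85 ≥ 70
  search-1: +60 → 60 < 110
Round 2 — lb-2 pages on-call.
  cache-2: +75 → 75 ≥ 60
  edge-2: +25 → 25 < 100
  queue-2: +70 → 70 ≥ 70
  search-1: +15 → 75 < 110
Round 3 — cache-2, queue-2 page on-call.
  app-a: +30 → 30 < 70
  app-b: +35 → 35 < 40
  edge-2: +25 → 50 < 100
  queue-1: +45+20 → 65 < 70
  search-2: +60 → 60 < 140
No further pages.

no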